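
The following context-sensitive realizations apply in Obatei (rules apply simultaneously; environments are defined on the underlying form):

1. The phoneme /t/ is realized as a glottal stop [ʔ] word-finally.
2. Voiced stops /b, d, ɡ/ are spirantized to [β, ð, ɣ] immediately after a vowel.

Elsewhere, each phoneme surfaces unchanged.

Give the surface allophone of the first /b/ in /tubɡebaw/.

Rule 2 applies to /b/ (between /u/ and /ɡ/: immediately after a vowel) → [β].

[β]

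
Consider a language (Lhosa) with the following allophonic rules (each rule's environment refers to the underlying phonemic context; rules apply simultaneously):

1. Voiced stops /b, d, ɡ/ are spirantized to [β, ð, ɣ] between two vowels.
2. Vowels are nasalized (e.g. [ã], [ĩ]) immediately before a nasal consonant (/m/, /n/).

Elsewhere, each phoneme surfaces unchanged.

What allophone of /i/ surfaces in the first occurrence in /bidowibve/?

[i]

/i/ (between /b/ and /d/): rule 2 targets it, but not before a nasal consonant → unchanged [i].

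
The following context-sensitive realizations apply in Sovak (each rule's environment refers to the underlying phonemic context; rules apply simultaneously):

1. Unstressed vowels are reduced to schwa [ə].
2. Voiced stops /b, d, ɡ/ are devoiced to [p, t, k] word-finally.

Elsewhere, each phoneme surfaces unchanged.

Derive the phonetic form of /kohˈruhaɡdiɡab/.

/k/ (word-initial) is unaffected → [k].
/o/ (between /k/ and /h/) occurs in an unstressed syllable → [ə] by rule 1.
/h/ (between /o/ and /r/): no rule targets it → [h].
/r/ (between /h/ and /u/): no rule targets it → [r].
/u/ (between /r/ and /h/): rule 1 targets it, but not in an unstressed syllable → unchanged [u].
/h/ — not in any rule's target class → [h].
/a/ (between /h/ and /ɡ/): in an unstressed syllable, so rule 1 applies → [ə].
/ɡ/ — between /a/ and /d/; rule 2 does not apply here → [ɡ].
/d/ (between /ɡ/ and /i/) fails the environment for rule 2, so it stays [d].
Rule 1 applies to /i/ (between /d/ and /ɡ/: in an unstressed syllable) → [ə].
/ɡ/ (between /i/ and /a/) is in the target of rule 2 but the environment (word-finally) is not met → [ɡ].
Rule 1 applies to /a/ (between /ɡ/ and /b/: in an unstressed syllable) → [ə].
/b/ — word-final, word-finally — surfaces as [p] (rule 2).

[kəhˈruhəɡdəɡəp]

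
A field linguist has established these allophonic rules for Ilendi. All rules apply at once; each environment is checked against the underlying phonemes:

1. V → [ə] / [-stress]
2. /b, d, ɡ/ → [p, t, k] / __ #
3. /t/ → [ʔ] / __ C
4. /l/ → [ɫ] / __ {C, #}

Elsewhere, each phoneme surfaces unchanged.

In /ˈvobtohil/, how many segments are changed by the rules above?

Segments that undergo a rule: /o/ → [ə] (rule 1); /i/ → [ə] (rule 1); /l/ → [ɫ] (rule 4).
All other segments surface unchanged.

3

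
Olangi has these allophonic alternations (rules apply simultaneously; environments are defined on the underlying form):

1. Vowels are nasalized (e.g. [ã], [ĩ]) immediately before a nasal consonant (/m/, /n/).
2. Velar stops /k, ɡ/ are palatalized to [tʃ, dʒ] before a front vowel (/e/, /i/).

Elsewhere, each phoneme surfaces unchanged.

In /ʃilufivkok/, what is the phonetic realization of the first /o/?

[o]

/o/ (between /k/ and /k/) is in the target of rule 1 but the environment (before a nasal consonant) is not met → [o].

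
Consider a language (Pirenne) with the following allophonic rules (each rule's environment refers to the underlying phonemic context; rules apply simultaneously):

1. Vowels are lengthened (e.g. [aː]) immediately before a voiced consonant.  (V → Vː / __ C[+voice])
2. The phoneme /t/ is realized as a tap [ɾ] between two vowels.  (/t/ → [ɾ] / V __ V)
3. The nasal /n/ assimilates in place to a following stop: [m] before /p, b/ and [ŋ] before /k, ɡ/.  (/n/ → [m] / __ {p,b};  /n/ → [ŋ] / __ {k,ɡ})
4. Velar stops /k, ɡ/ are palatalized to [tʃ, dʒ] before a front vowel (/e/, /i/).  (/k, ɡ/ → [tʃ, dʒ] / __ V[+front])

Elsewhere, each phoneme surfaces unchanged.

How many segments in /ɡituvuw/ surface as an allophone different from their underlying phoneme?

Segments that undergo a rule: /ɡ/ → [dʒ] (rule 4); /t/ → [ɾ] (rule 2); /u/ → [uː] (rule 1); /u/ → [uː] (rule 1).
All other segments surface unchanged.

4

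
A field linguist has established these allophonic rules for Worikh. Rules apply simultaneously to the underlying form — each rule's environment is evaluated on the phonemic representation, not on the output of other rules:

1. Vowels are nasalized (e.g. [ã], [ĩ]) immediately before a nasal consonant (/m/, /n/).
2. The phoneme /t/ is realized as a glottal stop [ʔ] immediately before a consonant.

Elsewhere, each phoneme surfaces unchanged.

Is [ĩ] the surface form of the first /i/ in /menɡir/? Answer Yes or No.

No

/i/ (between /ɡ/ and /r/): rule 1 targets it, but not before a nasal consonant → unchanged [i].
The actual realization is [i], not [ĩ].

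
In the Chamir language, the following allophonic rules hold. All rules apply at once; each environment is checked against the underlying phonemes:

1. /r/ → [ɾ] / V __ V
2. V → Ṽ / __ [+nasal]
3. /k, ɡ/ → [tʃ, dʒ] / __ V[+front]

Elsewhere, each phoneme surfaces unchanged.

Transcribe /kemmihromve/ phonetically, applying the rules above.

/k/ meets the environment for rule 3 (before a front vowel) → [tʃ].
/e/ (between /k/ and /m/) occurs before a nasal consonant → [ẽ] by rule 2.
/m/ stays [m].
/m/ stays [m].
/i/ (between /m/ and /h/) fails the environment for rule 2, so it stays [i].
/h/ stays [h].
/r/ — between /h/ and /o/; rule 1 does not apply here → [r].
/o/ (between /r/ and /m/) occurs before a nasal consonant → [õ] by rule 2.
/m/ (between /o/ and /v/): no rule targets it → [m].
/v/ (between /m/ and /e/): no rule targets it → [v].
/e/ — word-final; rule 2 does not apply here → [e].

[tʃẽmmihrõmve]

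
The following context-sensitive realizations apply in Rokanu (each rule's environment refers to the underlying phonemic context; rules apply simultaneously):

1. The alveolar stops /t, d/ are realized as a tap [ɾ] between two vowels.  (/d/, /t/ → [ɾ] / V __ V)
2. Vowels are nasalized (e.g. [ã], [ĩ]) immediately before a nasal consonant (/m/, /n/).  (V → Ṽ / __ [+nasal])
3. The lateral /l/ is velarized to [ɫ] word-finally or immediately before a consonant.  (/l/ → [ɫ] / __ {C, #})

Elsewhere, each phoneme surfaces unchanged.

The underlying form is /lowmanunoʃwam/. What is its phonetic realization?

/l/ (word-initial): rule 3 targets it, but not word-finally or immediately before a consonant → unchanged [l].
/o/ (between /l/ and /w/) fails the environment for rule 2, so it stays [o].
Rule 2 applies to /a/ (between /m/ and /n/: before a nasal consonant) → [ã].
/u/ meets the environment for rule 2 (before a nasal consonant) → [ũ].
/o/ (between /n/ and /ʃ/) is in the target of rule 2 but the environment (before a nasal consonant) is not met → [o].
/a/ meets the environment for rule 2 (before a nasal consonant) → [ã].

[lowmãnũnoʃwãm]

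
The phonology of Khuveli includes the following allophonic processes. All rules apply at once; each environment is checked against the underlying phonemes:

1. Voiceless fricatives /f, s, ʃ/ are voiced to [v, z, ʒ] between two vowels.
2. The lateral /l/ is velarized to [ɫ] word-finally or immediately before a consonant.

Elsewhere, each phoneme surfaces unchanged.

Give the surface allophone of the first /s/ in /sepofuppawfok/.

/s/ (word-initial) fails the environment for rule 1, so it stays [s].

[s]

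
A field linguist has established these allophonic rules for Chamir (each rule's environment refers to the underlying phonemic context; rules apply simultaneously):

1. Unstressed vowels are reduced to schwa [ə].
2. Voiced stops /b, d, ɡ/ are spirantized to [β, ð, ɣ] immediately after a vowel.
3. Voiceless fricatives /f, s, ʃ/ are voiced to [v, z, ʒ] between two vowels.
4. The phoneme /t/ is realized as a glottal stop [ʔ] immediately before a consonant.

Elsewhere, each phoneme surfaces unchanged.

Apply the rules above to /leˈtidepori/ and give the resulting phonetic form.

/l/ (word-initial): no rule targets it → [l].
/e/ meets the environment for rule 1 (in an unstressed syllable) → [ə].
/t/ (between /e/ and /i/) fails the environment for rule 4, so it stays [t].
/i/ (between /t/ and /d/) is in the target of rule 1 but the environment (in an unstressed syllable) is not met → [i].
/d/ — between /i/ and /e/, immediately after a vowel — surfaces as [ð] (rule 2).
/e/ (between /d/ and /p/): in an unstressed syllable, so rule 1 applies → [ə].
/p/ — not in any rule's target class → [p].
/o/ — between /p/ and /r/, in an unstressed syllable — surfaces as [ə] (rule 1).
/r/ — not in any rule's target class → [r].
/i/ meets the environment for rule 1 (in an unstressed syllable) → [ə].

[ləˈtiðəpərə]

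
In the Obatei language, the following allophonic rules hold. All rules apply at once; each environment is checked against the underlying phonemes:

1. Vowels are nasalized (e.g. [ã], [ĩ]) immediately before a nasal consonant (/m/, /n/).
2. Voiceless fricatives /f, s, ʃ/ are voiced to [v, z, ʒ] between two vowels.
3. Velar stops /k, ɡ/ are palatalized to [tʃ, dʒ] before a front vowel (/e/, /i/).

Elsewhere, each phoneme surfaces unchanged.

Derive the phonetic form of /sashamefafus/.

/s/ (word-initial) fails the environment for rule 2, so it stays [s].
/a/ (between /s/ and /s/) fails the environment for rule 1, so it stays [a].
/s/ — between /a/ and /h/; rule 2 does not apply here → [s].
/h/ (between /s/ and /a/) is unaffected → [h].
/a/ meets the environment for rule 1 (before a nasal consonant) → [ã].
/m/ (between /a/ and /e/): no rule targets it → [m].
/e/ — between /m/ and /f/; rule 1 does not apply here → [e].
/f/ — between /e/ and /a/, between two vowels — surfaces as [v] (rule 2).
/a/ (between /f/ and /f/) fails the environment for rule 1, so it stays [a].
/f/ (between /a/ and /u/): between two vowels, so rule 2 applies → [v].
/u/ (between /f/ and /s/): rule 1 targets it, but not before a nasal consonant → unchanged [u].
/s/ — word-final; rule 2 does not apply here → [s].

[sashãmevavus]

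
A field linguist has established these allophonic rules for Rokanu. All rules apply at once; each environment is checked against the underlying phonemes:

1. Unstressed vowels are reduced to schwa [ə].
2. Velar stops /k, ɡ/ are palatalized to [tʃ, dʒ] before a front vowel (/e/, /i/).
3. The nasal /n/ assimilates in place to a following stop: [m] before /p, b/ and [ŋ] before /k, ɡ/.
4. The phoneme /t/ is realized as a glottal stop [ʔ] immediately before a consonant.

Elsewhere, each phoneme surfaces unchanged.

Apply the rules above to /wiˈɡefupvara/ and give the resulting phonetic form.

/i/ — between /w/ and /ɡ/, in an unstressed syllable — surfaces as [ə] (rule 1).
/ɡ/ (between /i/ and /e/): before a front vowel, so rule 2 applies → [dʒ].
/e/ (between /ɡ/ and /f/) fails the environment for rule 1, so it stays [e].
/u/ (between /f/ and /p/): in an unstressed syllable, so rule 1 applies → [ə].
/a/ (between /v/ and /r/) occurs in an unstressed syllable → [ə] by rule 1.
Rule 1 applies to /a/ (word-final: in an unstressed syllable) → [ə].

[wəˈdʒefəpvərə]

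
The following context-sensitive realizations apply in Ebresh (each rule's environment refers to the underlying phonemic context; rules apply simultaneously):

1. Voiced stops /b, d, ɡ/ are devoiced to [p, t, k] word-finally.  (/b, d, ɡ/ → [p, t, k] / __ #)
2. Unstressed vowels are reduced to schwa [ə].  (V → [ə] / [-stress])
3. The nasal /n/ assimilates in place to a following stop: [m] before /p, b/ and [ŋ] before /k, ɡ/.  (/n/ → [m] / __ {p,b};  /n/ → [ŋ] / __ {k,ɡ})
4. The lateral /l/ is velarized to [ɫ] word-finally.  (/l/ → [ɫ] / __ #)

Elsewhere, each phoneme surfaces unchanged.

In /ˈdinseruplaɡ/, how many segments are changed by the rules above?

4

Segments that undergo a rule: /e/ → [ə] (rule 2); /u/ → [ə] (rule 2); /a/ → [ə] (rule 2); /ɡ/ → [k] (rule 1).
All other segments surface unchanged.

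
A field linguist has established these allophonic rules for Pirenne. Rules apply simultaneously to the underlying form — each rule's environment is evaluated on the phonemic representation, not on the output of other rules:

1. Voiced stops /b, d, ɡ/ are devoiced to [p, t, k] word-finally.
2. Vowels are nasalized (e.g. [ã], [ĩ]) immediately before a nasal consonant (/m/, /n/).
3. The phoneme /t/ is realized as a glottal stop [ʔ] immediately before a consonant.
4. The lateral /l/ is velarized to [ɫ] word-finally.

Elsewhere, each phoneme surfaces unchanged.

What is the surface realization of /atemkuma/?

/a/ (word-initial) fails the environment for rule 2, so it stays [a].
/t/ (between /a/ and /e/): rule 3 targets it, but not immediately before a consonant → unchanged [t].
/e/ meets the environment for rule 2 (before a nasal consonant) → [ẽ].
/m/ (between /e/ and /k/): no rule targets it → [m].
/k/ (between /m/ and /u/) is unaffected → [k].
/u/ — between /k/ and /m/, before a nasal consonant — surfaces as [ũ] (rule 2).
/m/ (between /u/ and /a/): no rule targets it → [m].
/a/ — word-final; rule 2 does not apply here → [a].

[atẽmkũma]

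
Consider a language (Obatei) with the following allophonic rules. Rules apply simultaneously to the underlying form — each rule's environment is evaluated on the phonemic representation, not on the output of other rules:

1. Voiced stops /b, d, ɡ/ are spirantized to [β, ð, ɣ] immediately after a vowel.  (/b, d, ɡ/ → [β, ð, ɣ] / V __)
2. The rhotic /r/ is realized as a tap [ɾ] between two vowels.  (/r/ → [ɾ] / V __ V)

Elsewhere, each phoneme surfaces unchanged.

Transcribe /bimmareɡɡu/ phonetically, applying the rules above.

[bimmaɾeɣɡu]

/b/ (word-initial): rule 1 targets it, but not immediately after a vowel → unchanged [b].
/r/ (between /a/ and /e/) occurs between two vowels → [ɾ] by rule 2.
/ɡ/ meets the environment for rule 1 (immediately after a vowel) → [ɣ].
/ɡ/ — between /ɡ/ and /u/; rule 1 does not apply here → [ɡ].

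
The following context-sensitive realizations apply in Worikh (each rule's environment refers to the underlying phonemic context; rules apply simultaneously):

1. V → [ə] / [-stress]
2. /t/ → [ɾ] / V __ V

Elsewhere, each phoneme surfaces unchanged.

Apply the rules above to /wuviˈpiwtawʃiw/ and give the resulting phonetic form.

/u/ (between /w/ and /v/): in an unstressed syllable, so rule 1 applies → [ə].
/i/ meets the environment for rule 1 (in an unstressed syllable) → [ə].
/i/ (between /p/ and /w/) is in the target of rule 1 but the environment (in an unstressed syllable) is not met → [i].
/t/ (between /w/ and /a/): rule 2 targets it, but not between two vowels → unchanged [t].
/a/ (between /t/ and /w/): in an unstressed syllable, so rule 1 applies → [ə].
/i/ (between /ʃ/ and /w/): in an unstressed syllable, so rule 1 applies → [ə].

[wəvəˈpiwtəwʃəw]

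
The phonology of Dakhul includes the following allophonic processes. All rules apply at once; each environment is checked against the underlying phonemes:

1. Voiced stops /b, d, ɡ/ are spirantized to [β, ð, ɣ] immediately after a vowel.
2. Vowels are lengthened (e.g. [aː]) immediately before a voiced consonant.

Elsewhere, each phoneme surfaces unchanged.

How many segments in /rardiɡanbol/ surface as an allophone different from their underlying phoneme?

5

Segments that undergo a rule: /a/ → [aː] (rule 2); /i/ → [iː] (rule 2); /ɡ/ → [ɣ] (rule 1); /a/ → [aː] (rule 2); /o/ → [oː] (rule 2).
All other segments surface unchanged.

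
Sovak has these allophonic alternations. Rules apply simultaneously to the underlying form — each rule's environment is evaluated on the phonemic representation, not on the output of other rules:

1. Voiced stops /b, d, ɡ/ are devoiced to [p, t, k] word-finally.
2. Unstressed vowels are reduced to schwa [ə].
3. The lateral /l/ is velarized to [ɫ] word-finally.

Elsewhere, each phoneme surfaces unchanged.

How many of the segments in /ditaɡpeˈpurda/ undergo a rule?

4

Segments that undergo a rule: /i/ → [ə] (rule 2); /a/ → [ə] (rule 2); /e/ → [ə] (rule 2); /a/ → [ə] (rule 2).
All other segments surface unchanged.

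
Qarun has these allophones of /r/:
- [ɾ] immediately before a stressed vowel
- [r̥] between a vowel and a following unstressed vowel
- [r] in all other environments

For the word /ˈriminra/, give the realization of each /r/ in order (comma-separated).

[ɾ], [r]

Occurrence 1 (position 1): immediately before a stressed vowel → [ɾ].
Occurrence 2 (position 6): no conditioning environment matches → elsewhere allophone [r].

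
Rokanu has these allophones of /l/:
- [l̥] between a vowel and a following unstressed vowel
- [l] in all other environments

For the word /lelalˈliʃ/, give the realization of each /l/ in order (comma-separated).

Occurrence 1 (position 1): no conditioning environment matches → elsewhere allophone [l].
Occurrence 2 (position 3): between a vowel and a following unstressed vowel → [l̥].
Occurrence 3 (position 5): no conditioning environment matches → elsewhere allophone [l].
Occurrence 4 (position 6): no conditioning environment matches → elsewhere allophone [l].

[l], [l̥], [l], [l]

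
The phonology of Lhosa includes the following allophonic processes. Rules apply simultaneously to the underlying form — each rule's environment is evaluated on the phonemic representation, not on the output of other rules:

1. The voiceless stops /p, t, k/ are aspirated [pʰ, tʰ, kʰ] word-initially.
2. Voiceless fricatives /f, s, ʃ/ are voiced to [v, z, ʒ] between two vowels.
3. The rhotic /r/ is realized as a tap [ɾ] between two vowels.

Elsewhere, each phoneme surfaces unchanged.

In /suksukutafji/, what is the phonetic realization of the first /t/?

/t/ (between /u/ and /a/) fails the environment for rule 1, so it stays [t].

[t]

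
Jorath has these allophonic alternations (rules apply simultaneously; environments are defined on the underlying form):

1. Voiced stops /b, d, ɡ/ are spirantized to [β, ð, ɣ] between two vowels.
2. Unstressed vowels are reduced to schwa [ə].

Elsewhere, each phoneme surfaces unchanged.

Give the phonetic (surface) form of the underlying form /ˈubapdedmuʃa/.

/u/ (word-initial): rule 2 targets it, but not in an unstressed syllable → unchanged [u].
/b/ (between /u/ and /a/): between two vowels, so rule 1 applies → [β].
/a/ (between /b/ and /p/): in an unstressed syllable, so rule 2 applies → [ə].
/p/ stays [p].
/d/ (between /p/ and /e/) is in the target of rule 1 but the environment (between two vowels) is not met → [d].
/e/ meets the environment for rule 2 (in an unstressed syllable) → [ə].
/d/ (between /e/ and /m/) fails the environment for rule 1, so it stays [d].
/m/ stays [m].
/u/ — between /m/ and /ʃ/, in an unstressed syllable — surfaces as [ə] (rule 2).
/ʃ/ (between /u/ and /a/) is unaffected → [ʃ].
/a/ (word-final): in an unstressed syllable, so rule 2 applies → [ə].

[ˈuβəpdədməʃə]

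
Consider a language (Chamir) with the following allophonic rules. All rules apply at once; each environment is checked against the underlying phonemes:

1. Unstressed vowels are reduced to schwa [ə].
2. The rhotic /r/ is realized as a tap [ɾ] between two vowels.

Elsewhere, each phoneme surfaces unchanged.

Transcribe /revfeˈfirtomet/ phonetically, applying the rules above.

/r/ (word-initial) is in the target of rule 2 but the environment (between two vowels) is not met → [r].
/e/ meets the environment for rule 1 (in an unstressed syllable) → [ə].
/v/ stays [v].
/f/ stays [f].
/e/ — between /f/ and /f/, in an unstressed syllable — surfaces as [ə] (rule 1).
/f/ (between /e/ and /i/) is unaffected → [f].
/i/ (between /f/ and /r/): rule 1 targets it, but not in an unstressed syllable → unchanged [i].
/r/ — between /i/ and /t/; rule 2 does not apply here → [r].
/t/ (between /r/ and /o/): no rule targets it → [t].
Rule 1 applies to /o/ (between /t/ and /m/: in an unstressed syllable) → [ə].
/m/ (between /o/ and /e/) is unaffected → [m].
/e/ — between /m/ and /t/, in an unstressed syllable — surfaces as [ə] (rule 1).
/t/ (word-final): no rule targets it → [t].

[rəvfəˈfirtəmət]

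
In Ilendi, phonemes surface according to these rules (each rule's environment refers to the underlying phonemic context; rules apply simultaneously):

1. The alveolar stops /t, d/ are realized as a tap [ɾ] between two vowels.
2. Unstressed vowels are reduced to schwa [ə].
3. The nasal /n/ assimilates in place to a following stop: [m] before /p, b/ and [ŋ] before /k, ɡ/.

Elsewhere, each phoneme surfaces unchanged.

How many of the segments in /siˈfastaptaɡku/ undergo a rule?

4

Segments that undergo a rule: /i/ → [ə] (rule 2); /a/ → [ə] (rule 2); /a/ → [ə] (rule 2); /u/ → [ə] (rule 2).
All other segments surface unchanged.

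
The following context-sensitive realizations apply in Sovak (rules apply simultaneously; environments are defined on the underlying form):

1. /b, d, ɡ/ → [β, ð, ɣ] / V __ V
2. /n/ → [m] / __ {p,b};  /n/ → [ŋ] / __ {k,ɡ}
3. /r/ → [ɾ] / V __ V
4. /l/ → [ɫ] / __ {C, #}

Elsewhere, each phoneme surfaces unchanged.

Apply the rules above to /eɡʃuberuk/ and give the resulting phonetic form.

/e/ stays [e].
/ɡ/ — between /e/ and /ʃ/; rule 1 does not apply here → [ɡ].
/ʃ/ (between /ɡ/ and /u/) is unaffected → [ʃ].
/u/ — not in any rule's target class → [u].
/b/ meets the environment for rule 1 (between two vowels) → [β].
/e/ (between /b/ and /r/): no rule targets it → [e].
/r/ (between /e/ and /u/) occurs between two vowels → [ɾ] by rule 3.
/u/ (between /r/ and /k/): no rule targets it → [u].
/k/ (word-final) is unaffected → [k].

[eɡʃuβeɾuk]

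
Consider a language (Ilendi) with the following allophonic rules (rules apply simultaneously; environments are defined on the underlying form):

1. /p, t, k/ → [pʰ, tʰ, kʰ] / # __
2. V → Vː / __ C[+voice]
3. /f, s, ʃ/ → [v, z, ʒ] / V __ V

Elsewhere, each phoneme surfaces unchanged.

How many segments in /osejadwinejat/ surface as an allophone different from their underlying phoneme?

5

Segments that undergo a rule: /s/ → [z] (rule 3); /e/ → [eː] (rule 2); /a/ → [aː] (rule 2); /i/ → [iː] (rule 2); /e/ → [eː] (rule 2).
All other segments surface unchanged.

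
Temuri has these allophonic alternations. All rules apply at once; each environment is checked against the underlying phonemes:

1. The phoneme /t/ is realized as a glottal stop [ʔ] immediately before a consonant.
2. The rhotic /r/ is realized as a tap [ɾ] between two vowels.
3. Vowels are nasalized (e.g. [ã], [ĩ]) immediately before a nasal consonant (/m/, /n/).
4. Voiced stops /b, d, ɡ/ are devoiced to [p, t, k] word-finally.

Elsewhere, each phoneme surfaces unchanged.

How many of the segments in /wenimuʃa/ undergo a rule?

Segments that undergo a rule: /e/ → [ẽ] (rule 3); /i/ → [ĩ] (rule 3).
All other segments surface unchanged.

2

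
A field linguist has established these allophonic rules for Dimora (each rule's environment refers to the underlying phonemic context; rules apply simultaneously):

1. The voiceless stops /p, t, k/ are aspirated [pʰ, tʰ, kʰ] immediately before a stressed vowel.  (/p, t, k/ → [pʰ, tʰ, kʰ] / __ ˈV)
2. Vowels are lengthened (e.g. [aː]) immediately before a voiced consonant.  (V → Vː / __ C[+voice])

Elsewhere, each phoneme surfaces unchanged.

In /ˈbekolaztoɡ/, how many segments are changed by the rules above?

Segments that undergo a rule: /o/ → [oː] (rule 2); /a/ → [aː] (rule 2); /o/ → [oː] (rule 2).
All other segments surface unchanged.

3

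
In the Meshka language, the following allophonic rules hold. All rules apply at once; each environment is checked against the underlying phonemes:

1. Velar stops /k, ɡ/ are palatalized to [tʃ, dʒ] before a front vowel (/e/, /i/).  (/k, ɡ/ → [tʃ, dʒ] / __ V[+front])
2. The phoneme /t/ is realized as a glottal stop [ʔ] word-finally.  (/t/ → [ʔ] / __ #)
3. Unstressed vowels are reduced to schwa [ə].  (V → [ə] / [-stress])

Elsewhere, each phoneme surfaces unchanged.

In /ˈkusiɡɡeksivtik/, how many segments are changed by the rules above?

5

Segments that undergo a rule: /i/ → [ə] (rule 3); /ɡ/ → [dʒ] (rule 1); /e/ → [ə] (rule 3); /i/ → [ə] (rule 3); /i/ → [ə] (rule 3).
All other segments surface unchanged.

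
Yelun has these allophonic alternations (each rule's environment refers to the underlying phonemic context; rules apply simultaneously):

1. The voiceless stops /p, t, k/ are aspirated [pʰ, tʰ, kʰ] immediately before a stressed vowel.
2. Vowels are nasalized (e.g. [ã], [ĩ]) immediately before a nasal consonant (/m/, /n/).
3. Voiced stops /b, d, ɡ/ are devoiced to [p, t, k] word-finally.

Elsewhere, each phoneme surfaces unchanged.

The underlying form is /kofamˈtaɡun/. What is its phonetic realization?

/k/ (word-initial): rule 1 targets it, but not immediately before a stressed vowel → unchanged [k].
/o/ (between /k/ and /f/): rule 2 targets it, but not before a nasal consonant → unchanged [o].
/f/ — not in any rule's target class → [f].
/a/ — between /f/ and /m/, before a nasal consonant — surfaces as [ã] (rule 2).
/m/ — not in any rule's target class → [m].
/t/ — between /m/ and /a/, immediately before a stressed vowel — surfaces as [tʰ] (rule 1).
/a/ (between /t/ and /ɡ/) fails the environment for rule 2, so it stays [a].
/ɡ/ (between /a/ and /u/) is in the target of rule 3 but the environment (word-finally) is not met → [ɡ].
/u/ — between /ɡ/ and /n/, before a nasal consonant — surfaces as [ũ] (rule 2).
/n/ (word-final): no rule targets it → [n].

[kofãmˈtʰaɡũn]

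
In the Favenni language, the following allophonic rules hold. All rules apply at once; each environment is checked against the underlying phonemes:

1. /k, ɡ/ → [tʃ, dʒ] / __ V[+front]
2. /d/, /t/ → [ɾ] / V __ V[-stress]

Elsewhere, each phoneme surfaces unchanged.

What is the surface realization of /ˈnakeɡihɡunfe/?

[ˈnatʃedʒihɡunfe]

/n/ stays [n].
/a/ (between /n/ and /k/) is unaffected → [a].
/k/ (between /a/ and /e/): before a front vowel, so rule 1 applies → [tʃ].
/e/ — not in any rule's target class → [e].
/ɡ/ — between /e/ and /i/, before a front vowel — surfaces as [dʒ] (rule 1).
/i/ — not in any rule's target class → [i].
/h/ stays [h].
/ɡ/ (between /h/ and /u/) fails the environment for rule 1, so it stays [ɡ].
/u/ — not in any rule's target class → [u].
/n/ — not in any rule's target class → [n].
/f/ (between /n/ and /e/) is unaffected → [f].
/e/ (word-final): no rule targets it → [e].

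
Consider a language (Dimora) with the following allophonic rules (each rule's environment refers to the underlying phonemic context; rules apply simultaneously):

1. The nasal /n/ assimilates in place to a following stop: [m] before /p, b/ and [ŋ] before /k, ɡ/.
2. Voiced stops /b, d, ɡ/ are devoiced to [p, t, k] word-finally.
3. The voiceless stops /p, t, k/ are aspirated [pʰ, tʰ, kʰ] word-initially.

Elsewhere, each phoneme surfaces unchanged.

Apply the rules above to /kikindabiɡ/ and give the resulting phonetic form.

Rule 3 applies to /k/ (word-initial: word-initially) → [kʰ].
/i/ — not in any rule's target class → [i].
/k/ (between /i/ and /i/) fails the environment for rule 3, so it stays [k].
/i/ — not in any rule's target class → [i].
/n/ — between /i/ and /d/; rule 1 does not apply here → [n].
/d/ (between /n/ and /a/) is in the target of rule 2 but the environment (word-finally) is not met → [d].
/a/ (between /d/ and /b/) is unaffected → [a].
/b/ (between /a/ and /i/): rule 2 targets it, but not word-finally → unchanged [b].
/i/ (between /b/ and /ɡ/) is unaffected → [i].
/ɡ/ (word-final): word-finally, so rule 2 applies → [k].

[kʰikindabik]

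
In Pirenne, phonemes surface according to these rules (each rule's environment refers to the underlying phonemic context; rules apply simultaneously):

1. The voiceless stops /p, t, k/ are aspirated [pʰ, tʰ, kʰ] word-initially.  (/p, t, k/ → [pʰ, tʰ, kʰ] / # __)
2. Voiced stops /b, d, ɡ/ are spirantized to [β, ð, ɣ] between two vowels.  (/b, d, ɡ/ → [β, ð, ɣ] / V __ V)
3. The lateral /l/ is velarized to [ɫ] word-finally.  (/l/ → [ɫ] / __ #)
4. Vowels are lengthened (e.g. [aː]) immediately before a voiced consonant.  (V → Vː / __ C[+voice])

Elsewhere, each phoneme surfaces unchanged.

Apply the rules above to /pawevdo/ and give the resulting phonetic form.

[pʰaːweːvdo]

Rule 1 applies to /p/ (word-initial: word-initially) → [pʰ].
/a/ — between /p/ and /w/, before a voiced consonant — surfaces as [aː] (rule 4).
/w/ stays [w].
/e/ — between /w/ and /v/, before a voiced consonant — surfaces as [eː] (rule 4).
/v/ stays [v].
/d/ (between /v/ and /o/) fails the environment for rule 2, so it stays [d].
/o/ — word-final; rule 4 does not apply here → [o].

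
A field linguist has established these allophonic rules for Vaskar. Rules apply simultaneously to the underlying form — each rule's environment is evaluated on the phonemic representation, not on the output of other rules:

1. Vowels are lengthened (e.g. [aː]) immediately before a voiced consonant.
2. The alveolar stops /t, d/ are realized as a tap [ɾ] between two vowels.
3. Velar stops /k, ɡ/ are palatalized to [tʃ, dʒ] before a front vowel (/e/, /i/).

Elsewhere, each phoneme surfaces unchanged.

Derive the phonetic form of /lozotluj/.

[loːzotluːj]

/o/ meets the environment for rule 1 (before a voiced consonant) → [oː].
/o/ (between /z/ and /t/) is in the target of rule 1 but the environment (before a voiced consonant) is not met → [o].
/t/ (between /o/ and /l/) fails the environment for rule 2, so it stays [t].
/u/ — between /l/ and /j/, before a voiced consonant — surfaces as [uː] (rule 1).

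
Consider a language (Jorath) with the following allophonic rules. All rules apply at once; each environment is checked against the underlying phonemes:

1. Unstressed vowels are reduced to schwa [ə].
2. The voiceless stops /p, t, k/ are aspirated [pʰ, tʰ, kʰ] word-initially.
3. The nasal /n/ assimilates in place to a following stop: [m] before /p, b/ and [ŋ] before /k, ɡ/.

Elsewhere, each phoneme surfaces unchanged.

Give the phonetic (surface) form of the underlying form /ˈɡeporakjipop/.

/ɡ/ (word-initial): no rule targets it → [ɡ].
/e/ — between /ɡ/ and /p/; rule 1 does not apply here → [e].
/p/ — between /e/ and /o/; rule 2 does not apply here → [p].
Rule 1 applies to /o/ (between /p/ and /r/: in an unstressed syllable) → [ə].
/r/ — not in any rule's target class → [r].
/a/ meets the environment for rule 1 (in an unstressed syllable) → [ə].
/k/ (between /a/ and /j/) is in the target of rule 2 but the environment (word-initially) is not met → [k].
/j/ (between /k/ and /i/): no rule targets it → [j].
/i/ (between /j/ and /p/): in an unstressed syllable, so rule 1 applies → [ə].
/p/ (between /i/ and /o/) is in the target of rule 2 but the environment (word-initially) is not met → [p].
Rule 1 applies to /o/ (between /p/ and /p/: in an unstressed syllable) → [ə].
/p/ — word-final; rule 2 does not apply here → [p].

[ˈɡepərəkjəpəp]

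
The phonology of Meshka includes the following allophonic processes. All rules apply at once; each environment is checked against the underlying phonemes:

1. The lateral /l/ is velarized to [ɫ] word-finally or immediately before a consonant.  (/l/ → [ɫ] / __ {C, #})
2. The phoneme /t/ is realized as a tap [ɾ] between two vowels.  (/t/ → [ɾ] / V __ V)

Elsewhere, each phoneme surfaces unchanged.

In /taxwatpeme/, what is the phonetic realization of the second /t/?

/t/ (between /a/ and /p/): rule 2 targets it, but not between two vowels → unchanged [t].

[t]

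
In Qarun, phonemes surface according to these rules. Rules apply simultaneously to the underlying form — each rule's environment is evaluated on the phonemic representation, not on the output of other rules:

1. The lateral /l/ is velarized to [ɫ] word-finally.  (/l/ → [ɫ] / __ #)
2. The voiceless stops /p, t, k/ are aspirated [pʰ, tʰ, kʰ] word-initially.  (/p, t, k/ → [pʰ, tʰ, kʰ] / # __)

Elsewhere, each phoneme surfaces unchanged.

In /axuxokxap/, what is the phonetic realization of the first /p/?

[p]

/p/ (word-final): rule 2 targets it, but not word-initially → unchanged [p].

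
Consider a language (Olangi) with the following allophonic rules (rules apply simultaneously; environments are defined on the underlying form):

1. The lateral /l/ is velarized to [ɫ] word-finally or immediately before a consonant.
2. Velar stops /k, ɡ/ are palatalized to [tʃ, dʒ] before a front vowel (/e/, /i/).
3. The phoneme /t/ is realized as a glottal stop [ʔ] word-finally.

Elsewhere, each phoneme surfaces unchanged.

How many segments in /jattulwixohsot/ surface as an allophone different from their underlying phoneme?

2

Segments that undergo a rule: /l/ → [ɫ] (rule 1); /t/ → [ʔ] (rule 3).
All other segments surface unchanged.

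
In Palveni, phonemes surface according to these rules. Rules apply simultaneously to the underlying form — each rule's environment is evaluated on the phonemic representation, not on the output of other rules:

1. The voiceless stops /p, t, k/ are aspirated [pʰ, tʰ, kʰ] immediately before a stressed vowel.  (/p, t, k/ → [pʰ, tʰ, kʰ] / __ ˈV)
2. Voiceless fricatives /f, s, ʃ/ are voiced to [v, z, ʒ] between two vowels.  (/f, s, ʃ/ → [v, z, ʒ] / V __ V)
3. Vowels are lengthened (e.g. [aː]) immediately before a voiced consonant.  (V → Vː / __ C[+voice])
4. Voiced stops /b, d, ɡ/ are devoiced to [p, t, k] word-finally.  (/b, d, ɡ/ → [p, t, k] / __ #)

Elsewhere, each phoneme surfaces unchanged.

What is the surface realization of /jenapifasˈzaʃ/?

/e/ (between /j/ and /n/) occurs before a voiced consonant → [eː] by rule 3.
/a/ (between /n/ and /p/) fails the environment for rule 3, so it stays [a].
/p/ (between /a/ and /i/) fails the environment for rule 1, so it stays [p].
/i/ (between /p/ and /f/) fails the environment for rule 3, so it stays [i].
/f/ — between /i/ and /a/, between two vowels — surfaces as [v] (rule 2).
/a/ (between /f/ and /s/) is in the target of rule 3 but the environment (before a voiced consonant) is not met → [a].
/s/ (between /a/ and /z/): rule 2 targets it, but not between two vowels → unchanged [s].
/a/ (between /z/ and /ʃ/) is in the target of rule 3 but the environment (before a voiced consonant) is not met → [a].
/ʃ/ (word-final): rule 2 targets it, but not between two vowels → unchanged [ʃ].

[jeːnapivasˈzaʃ]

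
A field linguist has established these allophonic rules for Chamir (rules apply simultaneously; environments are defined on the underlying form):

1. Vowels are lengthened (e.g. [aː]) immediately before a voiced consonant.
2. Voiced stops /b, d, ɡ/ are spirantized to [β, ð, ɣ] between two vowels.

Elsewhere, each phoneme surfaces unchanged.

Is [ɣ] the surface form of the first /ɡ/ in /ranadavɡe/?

No

/ɡ/ (between /v/ and /e/): rule 2 targets it, but not between two vowels → unchanged [ɡ].
The actual realization is [ɡ], not [ɣ].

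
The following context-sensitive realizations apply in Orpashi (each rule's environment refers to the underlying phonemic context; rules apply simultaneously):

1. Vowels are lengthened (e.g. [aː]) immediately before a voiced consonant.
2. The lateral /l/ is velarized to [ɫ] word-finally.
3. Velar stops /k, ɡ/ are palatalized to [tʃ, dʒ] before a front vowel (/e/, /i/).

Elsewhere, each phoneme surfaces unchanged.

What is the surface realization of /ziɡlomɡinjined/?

/z/ (word-initial): no rule targets it → [z].
/i/ (between /z/ and /ɡ/) occurs before a voiced consonant → [iː] by rule 1.
/ɡ/ (between /i/ and /l/) is in the target of rule 3 but the environment (before a front vowel) is not met → [ɡ].
/l/ — between /ɡ/ and /o/; rule 2 does not apply here → [l].
Rule 1 applies to /o/ (between /l/ and /m/: before a voiced consonant) → [oː].
/m/ (between /o/ and /ɡ/) is unaffected → [m].
/ɡ/ meets the environment for rule 3 (before a front vowel) → [dʒ].
/i/ (between /ɡ/ and /n/) occurs before a voiced consonant → [iː] by rule 1.
/n/ (between /i/ and /j/) is unaffected → [n].
/j/ stays [j].
/i/ (between /j/ and /n/) occurs before a voiced consonant → [iː] by rule 1.
/n/ stays [n].
/e/ — between /n/ and /d/, before a voiced consonant — surfaces as [eː] (rule 1).
/d/ — not in any rule's target class → [d].

[ziːɡloːmdʒiːnjiːneːd]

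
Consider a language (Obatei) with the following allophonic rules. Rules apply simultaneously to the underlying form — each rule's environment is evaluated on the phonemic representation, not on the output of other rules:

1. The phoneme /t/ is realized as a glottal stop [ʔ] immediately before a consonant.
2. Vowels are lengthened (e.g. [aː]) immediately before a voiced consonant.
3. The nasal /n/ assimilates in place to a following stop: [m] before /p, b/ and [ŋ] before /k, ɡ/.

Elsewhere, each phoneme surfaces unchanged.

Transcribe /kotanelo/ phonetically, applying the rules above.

/k/ (word-initial) is unaffected → [k].
/o/ (between /k/ and /t/) fails the environment for rule 2, so it stays [o].
/t/ (between /o/ and /a/): rule 1 targets it, but not immediately before a consonant → unchanged [t].
/a/ meets the environment for rule 2 (before a voiced consonant) → [aː].
/n/ (between /a/ and /e/): rule 3 targets it, but not before a labial or velar stop → unchanged [n].
/e/ (between /n/ and /l/): before a voiced consonant, so rule 2 applies → [eː].
/l/ (between /e/ and /o/): no rule targets it → [l].
/o/ (word-final) fails the environment for rule 2, so it stays [o].

[kotaːneːlo]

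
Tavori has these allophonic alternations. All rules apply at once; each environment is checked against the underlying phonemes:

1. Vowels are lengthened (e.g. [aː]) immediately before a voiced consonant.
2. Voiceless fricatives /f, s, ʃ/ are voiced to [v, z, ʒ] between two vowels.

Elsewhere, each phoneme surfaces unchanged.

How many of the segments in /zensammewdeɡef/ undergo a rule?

Segments that undergo a rule: /e/ → [eː] (rule 1); /a/ → [aː] (rule 1); /e/ → [eː] (rule 1); /e/ → [eː] (rule 1).
All other segments surface unchanged.

4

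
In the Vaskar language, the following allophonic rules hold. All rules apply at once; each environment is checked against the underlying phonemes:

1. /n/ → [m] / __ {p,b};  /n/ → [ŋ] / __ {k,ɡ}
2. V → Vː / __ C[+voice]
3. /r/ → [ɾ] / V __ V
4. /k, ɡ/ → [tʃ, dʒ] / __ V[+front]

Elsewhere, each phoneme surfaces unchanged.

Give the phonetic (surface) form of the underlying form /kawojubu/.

[kaːwoːjuːbu]

/k/ — word-initial; rule 4 does not apply here → [k].
Rule 2 applies to /a/ (between /k/ and /w/: before a voiced consonant) → [aː].
/w/ stays [w].
/o/ meets the environment for rule 2 (before a voiced consonant) → [oː].
/j/ (between /o/ and /u/): no rule targets it → [j].
/u/ — between /j/ and /b/, before a voiced consonant — surfaces as [uː] (rule 2).
/b/ (between /u/ and /u/) is unaffected → [b].
/u/ (word-final) fails the environment for rule 2, so it stays [u].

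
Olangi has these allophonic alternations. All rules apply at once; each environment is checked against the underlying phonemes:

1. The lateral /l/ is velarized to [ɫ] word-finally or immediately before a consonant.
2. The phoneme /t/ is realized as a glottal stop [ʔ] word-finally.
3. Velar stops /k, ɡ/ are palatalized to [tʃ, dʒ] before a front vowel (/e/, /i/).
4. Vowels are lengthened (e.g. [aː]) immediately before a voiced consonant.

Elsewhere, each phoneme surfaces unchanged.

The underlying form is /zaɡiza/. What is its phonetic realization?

/z/ stays [z].
/a/ — between /z/ and /ɡ/, before a voiced consonant — surfaces as [aː] (rule 4).
/ɡ/ — between /a/ and /i/, before a front vowel — surfaces as [dʒ] (rule 3).
Rule 4 applies to /i/ (between /ɡ/ and /z/: before a voiced consonant) → [iː].
/z/ (between /i/ and /a/) is unaffected → [z].
/a/ (word-final) fails the environment for rule 4, so it stays [a].

[zaːdʒiːza]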